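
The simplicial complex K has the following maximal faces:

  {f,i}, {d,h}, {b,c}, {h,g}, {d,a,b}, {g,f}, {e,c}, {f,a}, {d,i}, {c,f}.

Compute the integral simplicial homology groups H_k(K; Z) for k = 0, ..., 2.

H_0 ≅ Z,  H_1 ≅ Z^3,  H_2 = 0.

K has 9 vertices, 12 edges, 1 triangle.
rank ∂_0 = 0, rank ∂_1 = 8 ⇒ b_0 = 9 − 0 − 8 = 1; all invariant factors of ∂_1 are 1 so no torsion. So H_0 ≅ Z.
rank ∂_1 = 8, rank ∂_2 = 1 ⇒ b_1 = 12 − 8 − 1 = 3; all invariant factors of ∂_2 are 1 so no torsion. So H_1 ≅ Z^3.
rank ∂_2 = 1, rank ∂_3 = 0 ⇒ b_2 = 1 − 1 − 0 = 0. So H_2 ≅ 0.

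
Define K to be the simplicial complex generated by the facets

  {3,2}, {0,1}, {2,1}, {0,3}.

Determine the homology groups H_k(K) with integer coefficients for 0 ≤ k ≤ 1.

H_0 = Z,  H_1 = Z.

Fix the vertex order 0 < 1 < 2 < 3 and write every simplex with vertices in increasing order. Then dim K = 1 and the simplices of K are:

  0-simplices (4): [0], [1], [2], [3]
  1-simplices (4): [0,1], [0,3], [1,2], [2,3]

so the chain groups are C_0 ≅ Z^4, C_1 ≅ Z^4.

The boundary map ∂_1: C_1 → C_0 maps an edge to its endpoints' difference, ∂[p,q] = q − p.
This gives a 4×4 integer matrix of rank 3; reducing to Smith normal form yields diagonal entries (1,1,1).

Reading off H_k = ker ∂_k / im ∂_{k+1}:

  H_0: rank C_0 − rank ∂_1 = 4 − 3 = 1, and the invariant factors of ∂_1 are all 1, so H_0 = Z.
  H_1: rank ker ∂_1 − rank ∂_2 = (4 − 3) − 0 = 1, and there is no ∂_2, so H_1 = Z.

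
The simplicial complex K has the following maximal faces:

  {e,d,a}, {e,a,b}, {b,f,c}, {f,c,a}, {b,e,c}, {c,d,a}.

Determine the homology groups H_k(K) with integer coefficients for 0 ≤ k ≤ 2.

K has 6 vertices, 12 edges, 6 triangles.
rank ∂_0 = 0, rank ∂_1 = 5 ⇒ b_0 = 6 − 0 − 5 = 1; all invariant factors of ∂_1 are 1 so no torsion. So H_0 = Z.
rank ∂_1 = 5, rank ∂_2 = 6 ⇒ b_1 = 12 − 5 − 6 = 1; all invariant factors of ∂_2 are 1 so no torsion. So H_1 = Z.
rank ∂_2 = 6, rank ∂_3 = 0 ⇒ b_2 = 6 − 6 − 0 = 0. So H_2 = 0.

H_0 = Z,  H_1 = Z,  H_2 = 0.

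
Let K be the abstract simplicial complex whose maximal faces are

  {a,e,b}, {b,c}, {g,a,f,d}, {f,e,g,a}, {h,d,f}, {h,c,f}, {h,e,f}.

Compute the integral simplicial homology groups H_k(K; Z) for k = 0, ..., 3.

H_0 = Z,  H_1 = Z,  H_2 = 0,  H_3 = 0.

Order the vertices as a < b < c < d < e < f < g < h. Listing each simplex with vertices in this order, K has dimension 3 with simplices:

  0-simplices (8): a, b, c, d, e, f, g, h
  1-simplices (17): ab, ad, ae, af, ag, bc, be, cf, ch, df, dg, dh, ef, eg, eh, fg, fh
  2-simplices (11): abe, adf, adg, aef, aeg, afg, cfh, dfg, dfh, efg, efh
  3-simplices (2): adfg, aefg

Hence C_0 ≅ Z^8, C_1 ≅ Z^17, C_2 ≅ Z^11, C_3 ≅ Z^2.

∂_1: C_1 → C_0 maps an edge to its endpoints' difference, ∂[p,q] = q − p. For instance
  ∂af = f − a.
The resulting 8×17 matrix has rank 7, and its Smith normal form has invariant factors (1,1,1,1,1,1,1).

∂_2: C_2 → C_1 maps a triangle to the signed sum of its edges. For instance
  ∂adg = dg − ag + ad,
  ∂afg = fg − ag + af.
This gives a 17×11 integer matrix of rank 9; reducing to Smith normal form yields diagonal entries (1,1,1,1,1,1,1,1,1).

Boundary ∂_3: C_3 → C_2 sends each 3-simplex σ to the alternating sum Σ_i (−1)^i (σ with its i-th vertex removed). For instance
  ∂adfg = dfg − afg + adg − adf,
  ∂aefg = efg − afg + aeg − aef.
The 11×2 boundary matrix has rank 2 and Smith normal form diag(1,1).

Computing H_k = (kernel of ∂_k) / (image of ∂_{k+1}):

  H_0: rank C_0 − rank ∂_1 = 8 − 7 = 1, and the invariant factors of ∂_1 are all 1, so H_0 ≅ Z.
  H_1: rank ker ∂_1 − rank ∂_2 = (17 − 7) − 9 = 1, and the invariant factors of ∂_2 are all 1, so H_1 ≅ Z.
  H_2: rank ker ∂_2 − rank ∂_3 = (11 − 9) − 2 = 0, and the invariant factors of ∂_3 are all 1, so H_2 ≅ 0.
  H_3: rank ker ∂_3 − rank ∂_4 = (2 − 2) − 0 = 0, and there is no ∂_4, so H_3 ≅ 0.

As a check, the Euler characteristic is 8 − 17 + 11 − 2 = 0, which agrees with 1 − 1 + 0 − 0 = 0.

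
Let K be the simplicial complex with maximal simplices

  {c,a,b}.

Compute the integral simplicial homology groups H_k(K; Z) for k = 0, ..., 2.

We work with the vertex ordering a < b < c. The simplices of K, each written with vertices in increasing order, are:

  0-simplices (3): a, b, c
  1-simplices (3): ab, ac, bc
  2-simplices (1): abc

giving chain groups C_0 ≅ Z^3, C_1 ≅ Z^3, C_2 ≅ Z^1.

∂_1: C_1 → C_0 maps an edge to its endpoints' difference, ∂[p,q] = q − p.
The resulting 3×3 matrix has rank 2, and its Smith normal form has invariant factors (1,1).

The boundary map ∂_2: C_2 → C_1 acts by ∂[p,q,r] = [q,r] − [p,r] + [p,q]. For instance
  ∂abc = bc − ac + ab.
As a 3×1 matrix over Z this has rank 1, with invariant factors (1).

Computing H_k = (kernel of ∂_k) / (image of ∂_{k+1}):

  H_0: rank C_0 − rank ∂_1 = 3 − 2 = 1, and the invariant factors of ∂_1 are all 1, so H_0 = Z.
  H_1: rank ker ∂_1 − rank ∂_2 = (3 − 2) − 1 = 0, and the invariant factors of ∂_2 are all 1, so H_1 = 0.
  H_2: rank ker ∂_2 − rank ∂_3 = (1 − 1) − 0 = 0, and there is no ∂_3, so H_2 = 0.

H_0 ≅ Z,  H_1 = 0,  H_2 = 0.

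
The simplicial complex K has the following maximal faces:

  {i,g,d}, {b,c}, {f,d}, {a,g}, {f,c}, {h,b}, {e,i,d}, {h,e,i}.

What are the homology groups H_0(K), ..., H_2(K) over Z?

Take the total order a < b < c < d < e < f < g < h < i on the vertex set. Then K (dimension 2) consists of the simplices:

  0-simplices (9): a, b, c, d, e, f, g, h, i
  1-simplices (12): ag, bc, bh, cf, de, df, dg, di, eh, ei, gi, hi
  2-simplices (3): dei, dgi, ehi

so the chain groups are C_0 ≅ Z^9, C_1 ≅ Z^12, C_2 ≅ Z^3.

∂_1: C_1 → C_0 maps an edge to its endpoints' difference, ∂[p,q] = q − p. For instance
  ∂di = i − d.
The 9×12 boundary matrix has rank 8 and Smith normal form diag(1,1,1,1,1,1,1,1).

Boundary ∂_2: C_2 → C_1 sends each 2-simplex [p,q,r] to [q,r] − [p,r] + [p,q]. For instance
  ∂ehi = hi − ei + eh,
  ∂dei = ei − di + de.
This gives a 12×3 integer matrix of rank 3; reducing to Smith normal form yields diagonal entries (1,1,1).

Computing H_k = (kernel of ∂_k) / (image of ∂_{k+1}):

  H_0: rank C_0 − rank ∂_1 = 9 − 8 = 1, and the invariant factors of ∂_1 are all 1, so H_0 = Z.
  H_1: rank ker ∂_1 − rank ∂_2 = (12 − 8) − 3 = 1, and the invariant factors of ∂_2 are all 1, so H_1 = Z.
  H_2: rank ker ∂_2 − rank ∂_3 = (3 − 3) − 0 = 0, and there is no ∂_3, so H_2 = 0.

As a check, the Euler characteristic is 9 − 12 + 3 = 0, which agrees with 1 − 1 + 0 = 0.

H_0 = Z,  H_1 = Z,  H_2 = 0.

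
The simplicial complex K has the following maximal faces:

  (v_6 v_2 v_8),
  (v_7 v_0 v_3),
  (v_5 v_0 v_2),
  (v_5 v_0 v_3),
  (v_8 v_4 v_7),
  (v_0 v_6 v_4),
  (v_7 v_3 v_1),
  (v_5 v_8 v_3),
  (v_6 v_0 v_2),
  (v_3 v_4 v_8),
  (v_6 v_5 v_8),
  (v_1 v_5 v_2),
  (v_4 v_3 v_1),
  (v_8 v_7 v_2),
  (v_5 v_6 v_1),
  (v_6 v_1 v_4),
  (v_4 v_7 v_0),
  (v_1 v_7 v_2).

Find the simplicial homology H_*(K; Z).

H_0 = Z,  H_1 = Z ⊕ Z/2Z,  H_2 = 0.

Take the total order v_0 < v_1 < v_2 < v_3 < v_4 < v_5 < v_6 < v_7 < v_8 on the vertex set. Then K (dimension 2) consists of the simplices:

  0-simplices (9): [v_0], [v_1], [v_2], [v_3], [v_4], [v_5], [v_6], [v_7], [v_8]
  1-simplices (27): (27 of them)
  2-simplices (18): (18 of them)

giving chain groups C_0 ≅ Z^9, C_1 ≅ Z^27, C_2 ≅ Z^18.

∂_1: C_1 → C_0 sends each edge [p,q] (with p < q) to q − p. For instance
  ∂[v_5,v_8] = [v_8] − [v_5].
The 9×27 boundary matrix has rank 8 and Smith normal form diag(1,1,1,1,1,1,1,1).

∂_2: C_2 → C_1 maps a triangle to the signed sum of its edges. For instance
  ∂[v_1,v_2,v_7] = [v_2,v_7] − [v_1,v_7] + [v_1,v_2],
  ∂[v_3,v_4,v_8] = [v_4,v_8] − [v_3,v_8] + [v_3,v_4].
The resulting 27×18 matrix has rank 18, and its Smith normal form has invariant factors (1,1,1,1,1,1,1,1,1,1,1,1,1,1,1,1,1,2).

From H_k ≅ ker(∂_k) / im(∂_{k+1}) we obtain:

  H_0: rank C_0 − rank ∂_1 = 9 − 8 = 1, and the invariant factors of ∂_1 are all 1, so H_0 ≅ Z.
  H_1: rank ker ∂_1 − rank ∂_2 = (27 − 8) − 18 = 1, and ∂_2 has invariant factor 2 > 1, so H_1 ≅ Z ⊕ Z/2Z.
  H_2: rank ker ∂_2 − rank ∂_3 = (18 − 18) − 0 = 0, and there is no ∂_3, so H_2 ≅ 0.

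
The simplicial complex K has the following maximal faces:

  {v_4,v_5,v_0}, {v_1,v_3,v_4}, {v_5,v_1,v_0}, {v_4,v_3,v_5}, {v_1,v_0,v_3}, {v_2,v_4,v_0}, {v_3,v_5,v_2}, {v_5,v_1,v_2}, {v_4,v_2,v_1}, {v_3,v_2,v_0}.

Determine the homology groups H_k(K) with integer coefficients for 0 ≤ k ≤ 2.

We work with the vertex ordering v_0 < v_1 < v_2 < v_3 < v_4 < v_5. The simplices of K, each written with vertices in increasing order, are:

  0-simplices (6): [v_0], [v_1], [v_2], [v_3], [v_4], [v_5]
  1-simplices (15): (15 of them)
  2-simplices (10): [v_0,v_1,v_3], [v_0,v_1,v_5], [v_0,v_2,v_3], [v_0,v_2,v_4], [v_0,v_4,v_5], [v_1,v_2,v_4], [v_1,v_2,v_5], [v_1,v_3,v_4], [v_2,v_3,v_5], [v_3,v_4,v_5]

so the chain groups are C_0 ≅ Z^6, C_1 ≅ Z^15, C_2 ≅ Z^10.

∂_1: C_1 → C_0 is given by ∂[p,q] = [q] − [p].
This gives a 6×15 integer matrix of rank 5; reducing to Smith normal form yields diagonal entries (1,1,1,1,1).

The boundary map ∂_2: C_2 → C_1 sends each 2-simplex [p,q,r] to [q,r] − [p,r] + [p,q]. For instance
  ∂[v_1,v_2,v_4] = [v_2,v_4] − [v_1,v_4] + [v_1,v_2],
  ∂[v_2,v_3,v_5] = [v_3,v_5] − [v_2,v_5] + [v_2,v_3].
The 15×10 boundary matrix has rank 10 and Smith normal form diag(1,1,1,1,1,1,1,1,1,2).

From H_k ≅ ker(∂_k) / im(∂_{k+1}) we obtain:

  H_0: rank C_0 − rank ∂_1 = 6 − 5 = 1, and the invariant factors of ∂_1 are all 1, so H_0 ≅ Z.
  H_1: rank ker ∂_1 − rank ∂_2 = (15 − 5) − 10 = 0, and ∂_2 has invariant factor 2 > 1, so H_1 ≅ Z/2.
  H_2: rank ker ∂_2 − rank ∂_3 = (10 − 10) − 0 = 0, and there is no ∂_3, so H_2 ≅ 0.

As a check, the Euler characteristic is 6 − 15 + 10 = 1, which agrees with 1 − 0 + 0 = 1.

H_0 = Z,  H_1 = Z/2,  H_2 = 0.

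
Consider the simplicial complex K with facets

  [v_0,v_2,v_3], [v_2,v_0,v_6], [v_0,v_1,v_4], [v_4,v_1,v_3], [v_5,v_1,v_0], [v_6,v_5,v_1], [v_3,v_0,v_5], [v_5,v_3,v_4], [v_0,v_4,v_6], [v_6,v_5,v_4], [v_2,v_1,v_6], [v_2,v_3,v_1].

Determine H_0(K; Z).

Order the vertices as v_0 < v_1 < v_2 < v_3 < v_4 < v_5 < v_6. Listing each simplex with vertices in this order, K has dimension 2 with simplices:

  0-simplices (7): [v_0], [v_1], [v_2], [v_3], [v_4], [v_5], [v_6]
  1-simplices (18): (18 of them)
  2-simplices (12): (12 of them)

Hence C_0 ≅ Z^7, C_1 ≅ Z^18, C_2 ≅ Z^12.

Boundary ∂_1: C_1 → C_0 maps an edge to its endpoints' difference, ∂[p,q] = q − p. For instance
  ∂[v_0,v_3] = [v_3] − [v_0].
This gives a 7×18 integer matrix of rank 6; reducing to Smith normal form yields diagonal entries (1,1,1,1,1,1).

Boundary ∂_2: C_2 → C_1 sends each 2-simplex [p,q,r] to [q,r] − [p,r] + [p,q]. For instance
  ∂[v_0,v_4,v_6] = [v_4,v_6] − [v_0,v_6] + [v_0,v_4],
  ∂[v_0,v_2,v_3] = [v_2,v_3] − [v_0,v_3] + [v_0,v_2].
As a 18×12 matrix over Z this has rank 12, with invariant factors (1,1,1,1,1,1,1,1,1,1,1,2).

Now H_k = ker ∂_k / im ∂_{k+1}, so:

  H_0: rank C_0 − rank ∂_1 = 7 − 6 = 1, and the invariant factors of ∂_1 are all 1, so H_0 = Z.

H_0 = Z.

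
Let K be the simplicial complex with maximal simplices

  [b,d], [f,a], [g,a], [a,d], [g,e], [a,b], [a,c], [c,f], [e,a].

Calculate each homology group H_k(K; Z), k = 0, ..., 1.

Order the vertices as a < b < c < d < e < f < g. Listing each simplex with vertices in this order, K has dimension 1 with simplices:

  0-simplices (7): a, b, c, d, e, f, g
  1-simplices (9): ab, ac, ad, ae, af, ag, bd, cf, eg

Hence C_0 ≅ Z^7, C_1 ≅ Z^9.

Boundary ∂_1: C_1 → C_0 sends each edge [p,q] (with p < q) to q − p.
The 7×9 boundary matrix has rank 6 and Smith normal form diag(1,1,1,1,1,1).

Now H_k = ker ∂_k / im ∂_{k+1}, so:

  H_0: rank C_0 − rank ∂_1 = 7 − 6 = 1, and the invariant factors of ∂_1 are all 1, so H_0 ≅ Z.
  H_1: rank ker ∂_1 − rank ∂_2 = (9 − 6) − 0 = 3, and there is no ∂_2, so H_1 ≅ Z^3.

H_0 = Z,  H_1 = Z^3.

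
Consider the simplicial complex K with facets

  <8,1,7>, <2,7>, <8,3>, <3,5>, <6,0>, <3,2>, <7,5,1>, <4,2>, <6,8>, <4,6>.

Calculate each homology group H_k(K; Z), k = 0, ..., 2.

H_0 = Z,  H_1 = Z^3,  H_2 = 0.

Fix the vertex order 0 < 1 < 2 < 3 < 4 < 5 < 6 < 7 < 8 and write every simplex with vertices in increasing order. Then dim K = 2 and the simplices of K are:

  0-simplices (9): [0], [1], [2], [3], [4], [5], [6], [7], [8]
  1-simplices (13): [0,6], [1,5], [1,7], [1,8], [2,3], [2,4], [2,7], [3,5], [3,8], [4,6], [5,7], [6,8], [7,8]
  2-simplices (2): [1,5,7], [1,7,8]

giving chain groups C_0 ≅ Z^9, C_1 ≅ Z^13, C_2 ≅ Z^2.

The boundary map ∂_1: C_1 → C_0 maps an edge to its endpoints' difference, ∂[p,q] = q − p.
This gives a 9×13 integer matrix of rank 8; reducing to Smith normal form yields diagonal entries (1,1,1,1,1,1,1,1).

∂_2: C_2 → C_1 acts by ∂[p,q,r] = [q,r] − [p,r] + [p,q]. For instance
  ∂[1,5,7] = [5,7] − [1,7] + [1,5],
  ∂[1,7,8] = [7,8] − [1,8] + [1,7].
The resulting 13×2 matrix has rank 2, and its Smith normal form has invariant factors (1,1).

Reading off H_k = ker ∂_k / im ∂_{k+1}:

  H_0: rank C_0 − rank ∂_1 = 9 − 8 = 1, and the invariant factors of ∂_1 are all 1, so H_0 ≅ Z.
  H_1: rank ker ∂_1 − rank ∂_2 = (13 − 8) − 2 = 3, and the invariant factors of ∂_2 are all 1, so H_1 ≅ Z^3.
  H_2: rank ker ∂_2 − rank ∂_3 = (2 − 2) − 0 = 0, and there is no ∂_3, so H_2 ≅ 0.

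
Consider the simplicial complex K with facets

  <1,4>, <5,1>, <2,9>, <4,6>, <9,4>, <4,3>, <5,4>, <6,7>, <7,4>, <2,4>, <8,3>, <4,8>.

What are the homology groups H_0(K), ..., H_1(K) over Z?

H_0 ≅ Z,  H_1 ≅ Z^4.

We work with the vertex ordering 1 < 2 < 3 < 4 < 5 < 6 < 7 < 8 < 9. The simplices of K, each written with vertices in increasing order, are:

  0-simplices (9): [1], [2], [3], [4], [5], [6], [7], [8], [9]
  1-simplices (12): [1,4], [1,5], [2,4], [2,9], [3,4], [3,8], [4,5], [4,6], [4,7], [4,8], [4,9], [6,7]

Hence C_0 ≅ Z^9, C_1 ≅ Z^12.

The boundary map ∂_1: C_1 → C_0 maps an edge to its endpoints' difference, ∂[p,q] = q − p. For instance
  ∂[2,4] = [4] − [2].
The resulting 9×12 matrix has rank 8, and its Smith normal form has invariant factors (1,1,1,1,1,1,1,1).

Computing H_k = (kernel of ∂_k) / (image of ∂_{k+1}):

  H_0: rank C_0 − rank ∂_1 = 9 − 8 = 1, and the invariant factors of ∂_1 are all 1, so H_0 ≅ Z.
  H_1: rank ker ∂_1 − rank ∂_2 = (12 − 8) − 0 = 4, and there is no ∂_2, so H_1 ≅ Z^4.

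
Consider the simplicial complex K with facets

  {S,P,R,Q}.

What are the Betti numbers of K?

Order the vertices as P < Q < R < S. Listing each simplex with vertices in this order, K has dimension 3 with simplices:

  0-simplices (4): P, Q, R, S
  1-simplices (6): PQ, PR, PS, QR, QS, RS
  2-simplices (4): PQR, PQS, PRS, QRS
  3-simplices (1): PQRS

so the chain groups are C_0 ≅ Z^4, C_1 ≅ Z^6, C_2 ≅ Z^4, C_3 ≅ Z^1.

The boundary map ∂_1: C_1 → C_0 maps an edge to its endpoints' difference, ∂[p,q] = q − p. For instance
  ∂PQ = Q − P.
This gives a 4×6 integer matrix of rank 3; reducing to Smith normal form yields diagonal entries (1,1,1).

Boundary ∂_2: C_2 → C_1 acts by ∂[p,q,r] = [q,r] − [p,r] + [p,q]. For instance
  ∂QRS = RS − QS + QR,
  ∂PQR = QR − PR + PQ.
This gives a 6×4 integer matrix of rank 3; reducing to Smith normal form yields diagonal entries (1,1,1).

Boundary ∂_3: C_3 → C_2 sends each 3-simplex σ to the alternating sum Σ_i (−1)^i (σ with its i-th vertex removed). For instance
  ∂PQRS = QRS − PRS + PQS − PQR.
As a 4×1 matrix over Z this has rank 1, with invariant factors (1).

From H_k ≅ ker(∂_k) / im(∂_{k+1}) we obtain:

  H_0: rank C_0 − rank ∂_1 = 4 − 3 = 1, and the invariant factors of ∂_1 are all 1, so H_0 = Z.
  H_1: rank ker ∂_1 − rank ∂_2 = (6 − 3) − 3 = 0, and the invariant factors of ∂_2 are all 1, so H_1 = 0.
  H_2: rank ker ∂_2 − rank ∂_3 = (4 − 3) − 1 = 0, and the invariant factors of ∂_3 are all 1, so H_2 = 0.
  H_3: rank ker ∂_3 − rank ∂_4 = (1 − 1) − 0 = 0, and there is no ∂_4, so H_3 = 0.

As a check, the Euler characteristic is 4 − 6 + 4 − 1 = 1, which agrees with 1 − 0 + 0 − 0 = 1.
(K is a triangulation of the 3-simplex.)

Hence the Betti numbers are b_0 = 1, b_1 = 0, b_2 = 0, b_3 = 0.

b_0 = 1, b_1 = 0, b_2 = 0, b_3 = 0.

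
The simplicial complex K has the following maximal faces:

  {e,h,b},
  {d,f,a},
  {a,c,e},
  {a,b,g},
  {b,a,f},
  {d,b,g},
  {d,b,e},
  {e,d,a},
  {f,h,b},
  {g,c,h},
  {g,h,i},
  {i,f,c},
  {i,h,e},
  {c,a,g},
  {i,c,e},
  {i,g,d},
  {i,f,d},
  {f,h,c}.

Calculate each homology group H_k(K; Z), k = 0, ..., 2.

H_0 ≅ Z,  H_1 ≅ Z ⊕ Z_2,  H_2 = 0.

Fix the vertex order a < b < c < d < e < f < g < h < i and write every simplex with vertices in increasing order. Then dim K = 2 and the simplices of K are:

  0-simplices (9): a, b, c, d, e, f, g, h, i
  1-simplices (27): ab, ac, ad, ae, af, ag, bd, be, bf, bg, bh, ce, cf, cg, ch, ci, de, df, dg, di, eh, ei, fh, fi, gh, gi, hi
  2-simplices (18): abf, abg, ace, acg, ade, adf, bde, bdg, beh, bfh, cei, cfh, cfi, cgh, dfi, dgi, ehi, ghi

so the chain groups are C_0 ≅ Z^9, C_1 ≅ Z^27, C_2 ≅ Z^18.

∂_1: C_1 → C_0 sends each edge [p,q] (with p < q) to q − p. For instance
  ∂fi = i − f.
This gives a 9×27 integer matrix of rank 8; reducing to Smith normal form yields diagonal entries (1,1,1,1,1,1,1,1).

The boundary map ∂_2: C_2 → C_1 maps a triangle to the signed sum of its edges. For instance
  ∂dgi = gi − di + dg,
  ∂bfh = fh − bh + bf.
As a 27×18 matrix over Z this has rank 18, with invariant factors (1,1,1,1,1,1,1,1,1,1,1,1,1,1,1,1,1,2).

From H_k ≅ ker(∂_k) / im(∂_{k+1}) we obtain:

  H_0: rank C_0 − rank ∂_1 = 9 − 8 = 1, and the invariant factors of ∂_1 are all 1, so H_0 = Z.
  H_1: rank ker ∂_1 − rank ∂_2 = (27 − 8) − 18 = 1, and ∂_2 has invariant factor 2 > 1, so H_1 = Z ⊕ Z_2.
  H_2: rank ker ∂_2 − rank ∂_3 = (18 − 18) − 0 = 0, and there is no ∂_3, so H_2 = 0.

As a check, the Euler characteristic is 9 − 27 + 18 = 0, which agrees with 1 − 1 + 0 = 0.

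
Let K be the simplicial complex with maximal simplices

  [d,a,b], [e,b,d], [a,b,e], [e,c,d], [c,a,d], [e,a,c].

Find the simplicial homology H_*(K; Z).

H_0 = Z,  H_1 = 0,  H_2 = Z.

Take the total order a < b < c < d < e on the vertex set. Then K (dimension 2) consists of the simplices:

  0-simplices (5): a, b, c, d, e
  1-simplices (9): ab, ac, ad, ae, bd, be, cd, ce, de
  2-simplices (6): abd, abe, acd, ace, bde, cde

so the chain groups are C_0 ≅ Z^5, C_1 ≅ Z^9, C_2 ≅ Z^6.

Boundary ∂_1: C_1 → C_0 is given by ∂[p,q] = [q] − [p].
The 5×9 boundary matrix has rank 4 and Smith normal form diag(1,1,1,1).

The boundary map ∂_2: C_2 → C_1 acts by ∂[p,q,r] = [q,r] − [p,r] + [p,q]. For instance
  ∂ace = ce − ae + ac,
  ∂bde = de − be + bd.
As a 9×6 matrix over Z this has rank 5, with invariant factors (1,1,1,1,1).

From H_k ≅ ker(∂_k) / im(∂_{k+1}) we obtain:

  H_0: rank C_0 − rank ∂_1 = 5 − 4 = 1, and the invariant factors of ∂_1 are all 1, so H_0 = Z.
  H_1: rank ker ∂_1 − rank ∂_2 = (9 − 4) − 5 = 0, and the invariant factors of ∂_2 are all 1, so H_1 = 0.
  H_2: rank ker ∂_2 − rank ∂_3 = (6 − 5) − 0 = 1, and there is no ∂_3, so H_2 = Z.

(K is a triangulation of the 2-sphere S^2.)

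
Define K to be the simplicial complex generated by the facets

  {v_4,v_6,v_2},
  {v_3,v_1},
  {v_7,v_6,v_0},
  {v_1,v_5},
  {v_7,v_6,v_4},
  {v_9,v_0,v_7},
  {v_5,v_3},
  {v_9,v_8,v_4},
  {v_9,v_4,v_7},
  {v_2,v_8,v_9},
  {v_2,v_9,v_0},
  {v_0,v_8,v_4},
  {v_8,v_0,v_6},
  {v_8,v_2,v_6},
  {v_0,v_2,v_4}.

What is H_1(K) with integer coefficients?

Take the total order v_0 < v_1 < v_2 < v_3 < v_4 < v_5 < v_6 < v_7 < v_8 < v_9 on the vertex set. Then K (dimension 2) consists of the simplices:

  0-simplices (10): [v_0], [v_1], [v_2], [v_3], [v_4], [v_5], [v_6], [v_7], [v_8], [v_9]
  1-simplices (21): (21 of them)
  2-simplices (12): (12 of them)

Hence C_0 ≅ Z^10, C_1 ≅ Z^21, C_2 ≅ Z^12.

∂_1: C_1 → C_0 sends each edge [p,q] (with p < q) to q − p. For instance
  ∂[v_0,v_4] = [v_4] − [v_0].
The 10×21 boundary matrix has rank 8 and Smith normal form diag(1,1,1,1,1,1,1,1).

The boundary map ∂_2: C_2 → C_1 acts by ∂[p,q,r] = [q,r] − [p,r] + [p,q]. For instance
  ∂[v_4,v_7,v_9] = [v_7,v_9] − [v_4,v_9] + [v_4,v_7],
  ∂[v_0,v_7,v_9] = [v_7,v_9] − [v_0,v_9] + [v_0,v_7].
This gives a 21×12 integer matrix of rank 12; reducing to Smith normal form yields diagonal entries (1,1,1,1,1,1,1,1,1,1,1,2).

From H_k ≅ ker(∂_k) / im(∂_{k+1}) we obtain:

  H_1: rank ker ∂_1 − rank ∂_2 = (21 − 8) − 12 = 1, and ∂_2 has invariant factor 2 > 1, so H_1 = Z ⊕ Z/2Z.

(K is a triangulation of the disjoint union of the circle S^1 and the real projective plane RP^2.)

H_1 = Z ⊕ Z/2Z.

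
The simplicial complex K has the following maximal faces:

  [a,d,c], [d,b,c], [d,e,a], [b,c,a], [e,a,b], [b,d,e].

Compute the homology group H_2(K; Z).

Take the total order a < b < c < d < e on the vertex set. Then K (dimension 2) consists of the simplices:

  0-simplices (5): a, b, c, d, e
  1-simplices (9): ab, ac, ad, ae, bc, bd, be, cd, de
  2-simplices (6): abc, abe, acd, ade, bcd, bde

giving chain groups C_0 ≅ Z^5, C_1 ≅ Z^9, C_2 ≅ Z^6.

Boundary ∂_1: C_1 → C_0 maps an edge to its endpoints' difference, ∂[p,q] = q − p. For instance
  ∂ac = c − a.
The 5×9 boundary matrix has rank 4 and Smith normal form diag(1,1,1,1).

∂_2: C_2 → C_1 sends each 2-simplex [p,q,r] to [q,r] − [p,r] + [p,q]. For instance
  ∂abe = be − ae + ab,
  ∂bde = de − be + bd.
The 9×6 boundary matrix has rank 5 and Smith normal form diag(1,1,1,1,1).

From H_k ≅ ker(∂_k) / im(∂_{k+1}) we obtain:

  H_2: rank ker ∂_2 − rank ∂_3 = (6 − 5) − 0 = 1, and there is no ∂_3, so H_2 ≅ Z.

(K is a triangulation of the 2-sphere S^2.)

H_2 ≅ Z.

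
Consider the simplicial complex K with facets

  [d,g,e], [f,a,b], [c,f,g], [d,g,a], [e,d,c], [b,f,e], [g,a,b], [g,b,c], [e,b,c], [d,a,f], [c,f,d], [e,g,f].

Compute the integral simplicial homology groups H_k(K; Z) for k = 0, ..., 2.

K has 7 vertices, 18 edges, 12 triangles.
rank ∂_0 = 0, rank ∂_1 = 6 ⇒ b_0 = 7 − 0 − 6 = 1; all invariant factors of ∂_1 are 1 so no torsion. So H_0 ≅ Z.
rank ∂_1 = 6, rank ∂_2 = 12 ⇒ b_1 = 18 − 6 − 12 = 0; ∂_2 has invariant factor(s) [2] giving torsion. So H_1 ≅ Z/2.
rank ∂_2 = 12, rank ∂_3 = 0 ⇒ b_2 = 12 − 12 − 0 = 0. So H_2 ≅ 0.

H_0 ≅ Z,  H_1 ≅ Z/2,  H_2 = 0.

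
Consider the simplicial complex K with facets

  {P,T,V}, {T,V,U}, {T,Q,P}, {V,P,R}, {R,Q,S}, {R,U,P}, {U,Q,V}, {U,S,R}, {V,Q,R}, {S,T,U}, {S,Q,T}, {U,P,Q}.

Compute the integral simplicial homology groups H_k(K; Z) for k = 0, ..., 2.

H_0 = Z,  H_1 = Z/2,  H_2 = 0.

We work with the vertex ordering P < Q < R < S < T < U < V. The simplices of K, each written with vertices in increasing order, are:

  0-simplices (7): P, Q, R, S, T, U, V
  1-simplices (18): PQ, PR, PT, PU, PV, QR, QS, QT, QU, QV, RS, RU, RV, ST, SU, TU, TV, UV
  2-simplices (12): PQT, PQU, PRU, PRV, PTV, QRS, QRV, QST, QUV, RSU, STU, TUV

so the chain groups are C_0 ≅ Z^7, C_1 ≅ Z^18, C_2 ≅ Z^12.

The boundary map ∂_1: C_1 → C_0 is given by ∂[p,q] = [q] − [p].
This gives a 7×18 integer matrix of rank 6; reducing to Smith normal form yields diagonal entries (1,1,1,1,1,1).

Boundary ∂_2: C_2 → C_1 acts by ∂[p,q,r] = [q,r] − [p,r] + [p,q]. For instance
  ∂STU = TU − SU + ST,
  ∂PTV = TV − PV + PT.
The 18×12 boundary matrix has rank 12 and Smith normal form diag(1,1,1,1,1,1,1,1,1,1,1,2).

From H_k ≅ ker(∂_k) / im(∂_{k+1}) we obtain:

  H_0: rank C_0 − rank ∂_1 = 7 − 6 = 1, and the invariant factors of ∂_1 are all 1, so H_0 = Z.
  H_1: rank ker ∂_1 − rank ∂_2 = (18 − 6) − 12 = 0, and ∂_2 has invariant factor 2 > 1, so H_1 = Z/2.
  H_2: rank ker ∂_2 − rank ∂_3 = (12 − 12) − 0 = 0, and there is no ∂_3, so H_2 = 0.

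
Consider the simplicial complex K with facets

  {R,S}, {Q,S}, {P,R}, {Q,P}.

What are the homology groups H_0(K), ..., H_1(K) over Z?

Order the vertices as P < Q < R < S. Listing each simplex with vertices in this order, K has dimension 1 with simplices:

  0-simplices (4): P, Q, R, S
  1-simplices (4): PQ, PR, QS, RS

so the chain groups are C_0 ≅ Z^4, C_1 ≅ Z^4.

∂_1: C_1 → C_0 maps an edge to its endpoints' difference, ∂[p,q] = q − p. For instance
  ∂RS = S − R.
The 4×4 boundary matrix has rank 3 and Smith normal form diag(1,1,1).

From H_k ≅ ker(∂_k) / im(∂_{k+1}) we obtain:

  H_0: rank C_0 − rank ∂_1 = 4 − 3 = 1, and the invariant factors of ∂_1 are all 1, so H_0 = Z.
  H_1: rank ker ∂_1 − rank ∂_2 = (4 − 3) − 0 = 1, and there is no ∂_2, so H_1 = Z.

H_0 ≅ Z,  H_1 ≅ Z.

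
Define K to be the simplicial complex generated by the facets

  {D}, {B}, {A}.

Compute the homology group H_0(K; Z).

H_0 = Z^3.

Order the vertices as A < B < D. Listing each simplex with vertices in this order, K has dimension 0 with simplices:

  0-simplices (3): A, B, D

Hence C_0 ≅ Z^3.

Now H_k = ker ∂_k / im ∂_{k+1}, so:

  H_0: rank C_0 − rank ∂_1 = 3 − 0 = 3, and there is no ∂_1, so H_0 = Z^3.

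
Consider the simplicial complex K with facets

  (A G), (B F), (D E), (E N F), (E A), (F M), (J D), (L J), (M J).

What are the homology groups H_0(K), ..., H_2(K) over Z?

Take the total order A < B < D < E < F < G < J < L < M < N on the vertex set. Then K (dimension 2) consists of the simplices:

  0-simplices (10): A, B, D, E, F, G, J, L, M, N
  1-simplices (11): AE, AG, BF, DE, DJ, EF, EN, FM, FN, JL, JM
  2-simplices (1): EFN

Hence C_0 ≅ Z^10, C_1 ≅ Z^11, C_2 ≅ Z^1.

The boundary map ∂_1: C_1 → C_0 sends each edge [p,q] (with p < q) to q − p. For instance
  ∂AE = E − A.
The 10×11 boundary matrix has rank 9 and Smith normal form diag(1,1,1,1,1,1,1,1,1).

The boundary map ∂_2: C_2 → C_1 sends each 2-simplex [p,q,r] to [q,r] − [p,r] + [p,q]. For instance
  ∂EFN = FN − EN + EF.
As a 11×1 matrix over Z this has rank 1, with invariant factors (1).

From H_k ≅ ker(∂_k) / im(∂_{k+1}) we obtain:

  H_0: rank C_0 − rank ∂_1 = 10 − 9 = 1, and the invariant factors of ∂_1 are all 1, so H_0 = Z.
  H_1: rank ker ∂_1 − rank ∂_2 = (11 − 9) − 1 = 1, and the invariant factors of ∂_2 are all 1, so H_1 = Z.
  H_2: rank ker ∂_2 − rank ∂_3 = (1 − 1) − 0 = 0, and there is no ∂_3, so H_2 = 0.

As a check, the Euler characteristic is 10 − 11 + 1 = 0, which agrees with 1 − 1 + 0 = 0.

H_0 = Z,  H_1 = Z,  H_2 = 0.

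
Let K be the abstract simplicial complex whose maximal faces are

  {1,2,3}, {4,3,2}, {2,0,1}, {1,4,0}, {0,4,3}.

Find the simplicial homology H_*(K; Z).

We work with the vertex ordering 0 < 1 < 2 < 3 < 4. The simplices of K, each written with vertices in increasing order, are:

  0-simplices (5): [0], [1], [2], [3], [4]
  1-simplices (10): [0,1], [0,2], [0,3], [0,4], [1,2], [1,3], [1,4], [2,3], [2,4], [3,4]
  2-simplices (5): [0,1,2], [0,1,4], [0,3,4], [1,2,3], [2,3,4]

so the chain groups are C_0 ≅ Z^5, C_1 ≅ Z^10, C_2 ≅ Z^5.

∂_1: C_1 → C_0 maps an edge to its endpoints' difference, ∂[p,q] = q − p.
This gives a 5×10 integer matrix of rank 4; reducing to Smith normal form yields diagonal entries (1,1,1,1).

Boundary ∂_2: C_2 → C_1 sends each 2-simplex [p,q,r] to [q,r] − [p,r] + [p,q]. For instance
  ∂[2,3,4] = [3,4] − [2,4] + [2,3],
  ∂[1,2,3] = [2,3] − [1,3] + [1,2].
As a 10×5 matrix over Z this has rank 5, with invariant factors (1,1,1,1,1).

Now H_k = ker ∂_k / im ∂_{k+1}, so:

  H_0: rank C_0 − rank ∂_1 = 5 − 4 = 1, and the invariant factors of ∂_1 are all 1, so H_0 = Z.
  H_1: rank ker ∂_1 − rank ∂_2 = (10 − 4) − 5 = 1, and the invariant factors of ∂_2 are all 1, so H_1 = Z.
  H_2: rank ker ∂_2 − rank ∂_3 = (5 − 5) − 0 = 0, and there is no ∂_3, so H_2 = 0.

(K is a triangulation of the Möbius band.)

H_0 = Z,  H_1 = Z,  H_2 = 0.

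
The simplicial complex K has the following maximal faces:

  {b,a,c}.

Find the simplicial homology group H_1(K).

Order the vertices as a < b < c. Listing each simplex with vertices in this order, K has dimension 2 with simplices:

  0-simplices (3): a, b, c
  1-simplices (3): ab, ac, bc
  2-simplices (1): abc

Hence C_0 ≅ Z^3, C_1 ≅ Z^3, C_2 ≅ Z^1.

The boundary map ∂_1: C_1 → C_0 maps an edge to its endpoints' difference, ∂[p,q] = q − p. For instance
  ∂bc = c − b.
This gives a 3×3 integer matrix of rank 2; reducing to Smith normal form yields diagonal entries (1,1).

Boundary ∂_2: C_2 → C_1 sends each 2-simplex [p,q,r] to [q,r] − [p,r] + [p,q]. For instance
  ∂abc = bc − ac + ab.
As a 3×1 matrix over Z this has rank 1, with invariant factors (1).

Computing H_k = (kernel of ∂_k) / (image of ∂_{k+1}):

  H_1: rank ker ∂_1 − rank ∂_2 = (3 − 2) − 1 = 0, and the invariant factors of ∂_2 are all 1, so H_1 = 0.

H_1 ≅ 0.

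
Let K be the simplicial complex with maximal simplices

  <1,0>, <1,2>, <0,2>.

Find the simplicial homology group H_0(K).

H_0 = Z.

Order the vertices as 0 < 1 < 2. Listing each simplex with vertices in this order, K has dimension 1 with simplices:

  0-simplices (3): [0], [1], [2]
  1-simplices (3): [0,1], [0,2], [1,2]

so the chain groups are C_0 ≅ Z^3, C_1 ≅ Z^3.

∂_1: C_1 → C_0 maps an edge to its endpoints' difference, ∂[p,q] = q − p. For instance
  ∂[0,1] = [1] − [0].
The resulting 3×3 matrix has rank 2, and its Smith normal form has invariant factors (1,1).

Computing H_k = (kernel of ∂_k) / (image of ∂_{k+1}):

  H_0: rank C_0 − rank ∂_1 = 3 − 2 = 1, and the invariant factors of ∂_1 are all 1, so H_0 ≅ Z.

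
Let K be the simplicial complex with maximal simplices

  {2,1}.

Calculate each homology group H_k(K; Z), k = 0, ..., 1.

H_0 ≅ Z,  H_1 = 0.

Order the vertices as 1 < 2. Listing each simplex with vertices in this order, K has dimension 1 with simplices:

  0-simplices (2): [1], [2]
  1-simplices (1): [1,2]

Hence C_0 ≅ Z^2, C_1 ≅ Z^1.

∂_1: C_1 → C_0 sends each edge [p,q] (with p < q) to q − p.
This gives a 2×1 integer matrix of rank 1; reducing to Smith normal form yields diagonal entries (1).

Reading off H_k = ker ∂_k / im ∂_{k+1}:

  H_0: rank C_0 − rank ∂_1 = 2 − 1 = 1, and the invariant factors of ∂_1 are all 1, so H_0 = Z.
  H_1: rank ker ∂_1 − rank ∂_2 = (1 − 1) − 0 = 0, and there is no ∂_2, so H_1 = 0.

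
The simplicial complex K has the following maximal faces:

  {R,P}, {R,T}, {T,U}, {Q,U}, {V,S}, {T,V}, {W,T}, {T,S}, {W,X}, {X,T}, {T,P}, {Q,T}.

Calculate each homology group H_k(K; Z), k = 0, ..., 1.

H_0 ≅ Z,  H_1 ≅ Z^4.

Take the total order P < Q < R < S < T < U < V < W < X on the vertex set. Then K (dimension 1) consists of the simplices:

  0-simplices (9): P, Q, R, S, T, U, V, W, X
  1-simplices (12): PR, PT, QT, QU, RT, ST, SV, TU, TV, TW, TX, WX

giving chain groups C_0 ≅ Z^9, C_1 ≅ Z^12.

Boundary ∂_1: C_1 → C_0 is given by ∂[p,q] = [q] − [p]. For instance
  ∂TU = U − T.
The resulting 9×12 matrix has rank 8, and its Smith normal form has invariant factors (1,1,1,1,1,1,1,1).

Reading off H_k = ker ∂_k / im ∂_{k+1}:

  H_0: rank C_0 − rank ∂_1 = 9 − 8 = 1, and the invariant factors of ∂_1 are all 1, so H_0 = Z.
  H_1: rank ker ∂_1 − rank ∂_2 = (12 − 8) − 0 = 4, and there is no ∂_2, so H_1 = Z^4.

(K is a triangulation of a wedge of 4 circles.)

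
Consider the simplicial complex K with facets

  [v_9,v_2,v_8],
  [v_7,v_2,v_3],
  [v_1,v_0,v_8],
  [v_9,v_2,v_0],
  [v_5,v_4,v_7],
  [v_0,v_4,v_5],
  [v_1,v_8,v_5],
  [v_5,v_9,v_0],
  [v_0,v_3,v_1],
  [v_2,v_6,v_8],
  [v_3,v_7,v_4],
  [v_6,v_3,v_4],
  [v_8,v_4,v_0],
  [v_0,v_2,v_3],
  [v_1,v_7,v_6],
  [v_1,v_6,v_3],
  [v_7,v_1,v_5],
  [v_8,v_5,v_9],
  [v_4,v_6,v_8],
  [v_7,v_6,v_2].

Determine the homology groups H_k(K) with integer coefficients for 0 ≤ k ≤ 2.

H_0 ≅ Z,  H_1 ≅ Z ⊕ Z/2Z,  H_2 = 0.

We work with the vertex ordering v_0 < v_1 < v_2 < v_3 < v_4 < v_5 < v_6 < v_7 < v_8 < v_9. The simplices of K, each written with vertices in increasing order, are:

  0-simplices (10): [v_0], [v_1], [v_2], [v_3], [v_4], [v_5], [v_6], [v_7], [v_8], [v_9]
  1-simplices (30): (30 of them)
  2-simplices (20): (20 of them)

giving chain groups C_0 ≅ Z^10, C_1 ≅ Z^30, C_2 ≅ Z^20.

∂_1: C_1 → C_0 is given by ∂[p,q] = [q] − [p]. For instance
  ∂[v_2,v_6] = [v_6] − [v_2].
The 10×30 boundary matrix has rank 9 and Smith normal form diag(1,1,1,1,1,1,1,1,1).

∂_2: C_2 → C_1 sends each 2-simplex [p,q,r] to [q,r] − [p,r] + [p,q]. For instance
  ∂[v_2,v_3,v_7] = [v_3,v_7] − [v_2,v_7] + [v_2,v_3],
  ∂[v_0,v_2,v_9] = [v_2,v_9] − [v_0,v_9] + [v_0,v_2].
This gives a 30×20 integer matrix of rank 20; reducing to Smith normal form yields diagonal entries (1,1,1,1,1,1,1,1,1,1,1,1,1,1,1,1,1,1,1,2).

From H_k ≅ ker(∂_k) / im(∂_{k+1}) we obtain:

  H_0: rank C_0 − rank ∂_1 = 10 − 9 = 1, and the invariant factors of ∂_1 are all 1, so H_0 = Z.
  H_1: rank ker ∂_1 − rank ∂_2 = (30 − 9) − 20 = 1, and ∂_2 has invariant factor 2 > 1, so H_1 = Z ⊕ Z/2Z.
  H_2: rank ker ∂_2 − rank ∂_3 = (20 − 20) − 0 = 0, and there is no ∂_3, so H_2 = 0.

As a check, the Euler characteristic is 10 − 30 + 20 = 0, which agrees with 1 − 1 + 0 = 0.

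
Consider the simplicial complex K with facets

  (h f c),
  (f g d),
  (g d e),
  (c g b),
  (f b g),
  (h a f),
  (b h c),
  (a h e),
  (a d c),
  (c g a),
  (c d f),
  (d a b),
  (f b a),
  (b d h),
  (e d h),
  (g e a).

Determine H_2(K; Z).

K has 8 vertices, 24 edges, 16 triangles.
rank ∂_2 = 15, rank ∂_3 = 0 ⇒ b_2 = 16 − 15 − 0 = 1. So H_2 = Z.

H_2 = Z.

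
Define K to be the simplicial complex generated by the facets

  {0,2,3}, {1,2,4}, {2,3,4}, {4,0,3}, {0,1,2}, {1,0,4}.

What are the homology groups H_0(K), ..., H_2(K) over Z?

H_0 = Z,  H_1 = 0,  H_2 = Z.

Order the vertices as 0 < 1 < 2 < 3 < 4. Listing each simplex with vertices in this order, K has dimension 2 with simplices:

  0-simplices (5): [0], [1], [2], [3], [4]
  1-simplices (9): [0,1], [0,2], [0,3], [0,4], [1,2], [1,4], [2,3], [2,4], [3,4]
  2-simplices (6): [0,1,2], [0,1,4], [0,2,3], [0,3,4], [1,2,4], [2,3,4]

so the chain groups are C_0 ≅ Z^5, C_1 ≅ Z^9, C_2 ≅ Z^6.

Boundary ∂_1: C_1 → C_0 is given by ∂[p,q] = [q] − [p]. For instance
  ∂[0,3] = [3] − [0].
The resulting 5×9 matrix has rank 4, and its Smith normal form has invariant factors (1,1,1,1).

∂_2: C_2 → C_1 maps a triangle to the signed sum of its edges. For instance
  ∂[0,1,4] = [1,4] − [0,4] + [0,1],
  ∂[2,3,4] = [3,4] − [2,4] + [2,3].
The 9×6 boundary matrix has rank 5 and Smith normal form diag(1,1,1,1,1).

From H_k ≅ ker(∂_k) / im(∂_{k+1}) we obtain:

  H_0: rank C_0 − rank ∂_1 = 5 − 4 = 1, and the invariant factors of ∂_1 are all 1, so H_0 ≅ Z.
  H_1: rank ker ∂_1 − rank ∂_2 = (9 − 4) − 5 = 0, and the invariant factors of ∂_2 are all 1, so H_1 ≅ 0.
  H_2: rank ker ∂_2 − rank ∂_3 = (6 − 5) − 0 = 1, and there is no ∂_3, so H_2 ≅ Z.

(K is a triangulation of the 2-sphere S^2.)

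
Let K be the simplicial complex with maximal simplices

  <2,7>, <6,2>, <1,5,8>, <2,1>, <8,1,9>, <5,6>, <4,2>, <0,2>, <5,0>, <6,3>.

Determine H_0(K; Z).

H_0 ≅ Z.

K has 10 vertices, 13 edges, 2 triangles.
rank ∂_0 = 0, rank ∂_1 = 9 ⇒ b_0 = 10 − 0 − 9 = 1; all invariant factors of ∂_1 are 1 so no torsion. So H_0 ≅ Z.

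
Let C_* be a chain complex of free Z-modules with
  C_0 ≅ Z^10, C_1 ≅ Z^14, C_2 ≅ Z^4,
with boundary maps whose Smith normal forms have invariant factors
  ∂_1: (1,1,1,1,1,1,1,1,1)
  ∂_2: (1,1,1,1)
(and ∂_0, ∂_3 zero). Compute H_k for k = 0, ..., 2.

H_0 = Z,  H_1 = Z,  H_2 = 0.

H_0: b_0 = 10 − 0 − 9 = 1; torsion from ∂_1 factors > 1: none. So H_0 = Z.
H_1: b_1 = 14 − 9 − 4 = 1; torsion from ∂_2 factors > 1: none. So H_1 = Z.
H_2: b_2 = 4 − 4 − 0 = 0; torsion from ∂_3 factors > 1: none. So H_2 = 0.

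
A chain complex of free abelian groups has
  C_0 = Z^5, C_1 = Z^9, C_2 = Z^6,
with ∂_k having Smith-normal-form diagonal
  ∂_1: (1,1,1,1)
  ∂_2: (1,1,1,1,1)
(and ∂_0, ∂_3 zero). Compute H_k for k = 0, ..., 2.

H_0: b_0 = 5 − 0 − 4 = 1; torsion from ∂_1 factors > 1: none. So H_0 = Z.
H_1: b_1 = 9 − 4 − 5 = 0; torsion from ∂_2 factors > 1: none. So H_1 = 0.
H_2: b_2 = 6 − 5 − 0 = 1; torsion from ∂_3 factors > 1: none. So H_2 = Z.

H_0 = Z,  H_1 = 0,  H_2 = Z.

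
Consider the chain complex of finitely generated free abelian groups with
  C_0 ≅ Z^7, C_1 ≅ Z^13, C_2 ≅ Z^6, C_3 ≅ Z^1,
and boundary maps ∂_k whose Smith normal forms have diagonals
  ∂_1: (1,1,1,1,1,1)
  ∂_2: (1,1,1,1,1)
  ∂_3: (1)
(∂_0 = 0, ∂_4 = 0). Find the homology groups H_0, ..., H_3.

H_0 = Z,  H_1 = Z^2,  H_2 = 0,  H_3 = 0.

H_0: b_0 = 7 − 0 − 6 = 1; torsion from ∂_1 factors > 1: none. So H_0 = Z.
H_1: b_1 = 13 − 6 − 5 = 2; torsion from ∂_2 factors > 1: none. So H_1 = Z^2.
H_2: b_2 = 6 − 5 − 1 = 0; torsion from ∂_3 factors > 1: none. So H_2 = 0.
H_3: b_3 = 1 − 1 − 0 = 0; torsion from ∂_4 factors > 1: none. So H_3 = 0.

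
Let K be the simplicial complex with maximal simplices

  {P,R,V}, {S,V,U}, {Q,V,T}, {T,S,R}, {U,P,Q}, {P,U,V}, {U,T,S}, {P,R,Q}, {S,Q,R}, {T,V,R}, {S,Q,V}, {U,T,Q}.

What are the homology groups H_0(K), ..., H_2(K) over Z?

Take the total order P < Q < R < S < T < U < V on the vertex set. Then K (dimension 2) consists of the simplices:

  0-simplices (7): P, Q, R, S, T, U, V
  1-simplices (18): PQ, PR, PU, PV, QR, QS, QT, QU, QV, RS, RT, RV, ST, SU, SV, TU, TV, UV
  2-simplices (12): PQR, PQU, PRV, PUV, QRS, QSV, QTU, QTV, RST, RTV, STU, SUV

so the chain groups are C_0 ≅ Z^7, C_1 ≅ Z^18, C_2 ≅ Z^12.

∂_1: C_1 → C_0 is given by ∂[p,q] = [q] − [p]. For instance
  ∂PR = R − P.
The 7×18 boundary matrix has rank 6 and Smith normal form diag(1,1,1,1,1,1).

The boundary map ∂_2: C_2 → C_1 acts by ∂[p,q,r] = [q,r] − [p,r] + [p,q]. For instance
  ∂QRS = RS − QS + QR,
  ∂PUV = UV − PV + PU.
The 18×12 boundary matrix has rank 12 and Smith normal form diag(1,1,1,1,1,1,1,1,1,1,1,2).

Now H_k = ker ∂_k / im ∂_{k+1}, so:

  H_0: rank C_0 − rank ∂_1 = 7 − 6 = 1, and the invariant factors of ∂_1 are all 1, so H_0 = Z.
  H_1: rank ker ∂_1 − rank ∂_2 = (18 − 6) − 12 = 0, and ∂_2 has invariant factor 2 > 1, so H_1 = Z/2.
  H_2: rank ker ∂_2 − rank ∂_3 = (12 − 12) − 0 = 0, and there is no ∂_3, so H_2 = 0.

(K is a triangulation of the real projective plane RP^2.)

H_0 ≅ Z,  H_1 ≅ Z/2,  H_2 = 0.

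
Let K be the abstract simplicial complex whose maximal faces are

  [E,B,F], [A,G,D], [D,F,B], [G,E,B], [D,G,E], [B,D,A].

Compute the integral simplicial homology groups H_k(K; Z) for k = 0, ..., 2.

We work with the vertex ordering A < B < D < E < F < G. The simplices of K, each written with vertices in increasing order, are:

  0-simplices (6): A, B, D, E, F, G
  1-simplices (12): AB, AD, AG, BD, BE, BF, BG, DE, DF, DG, EF, EG
  2-simplices (6): ABD, ADG, BDF, BEF, BEG, DEG

giving chain groups C_0 ≅ Z^6, C_1 ≅ Z^12, C_2 ≅ Z^6.

Boundary ∂_1: C_1 → C_0 maps an edge to its endpoints' difference, ∂[p,q] = q − p. For instance
  ∂DE = E − D.
The resulting 6×12 matrix has rank 5, and its Smith normal form has invariant factors (1,1,1,1,1).

∂_2: C_2 → C_1 acts by ∂[p,q,r] = [q,r] − [p,r] + [p,q]. For instance
  ∂ABD = BD − AD + AB,
  ∂ADG = DG − AG + AD.
The 12×6 boundary matrix has rank 6 and Smith normal form diag(1,1,1,1,1,1).

From H_k ≅ ker(∂_k) / im(∂_{k+1}) we obtain:

  H_0: rank C_0 − rank ∂_1 = 6 − 5 = 1, and the invariant factors of ∂_1 are all 1, so H_0 = Z.
  H_1: rank ker ∂_1 − rank ∂_2 = (12 − 5) − 6 = 1, and the invariant factors of ∂_2 are all 1, so H_1 = Z.
  H_2: rank ker ∂_2 − rank ∂_3 = (6 − 6) − 0 = 0, and there is no ∂_3, so H_2 = 0.

(K is a triangulation of the cylinder S^1 x I.)

H_0 ≅ Z,  H_1 ≅ Z,  H_2 = 0.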